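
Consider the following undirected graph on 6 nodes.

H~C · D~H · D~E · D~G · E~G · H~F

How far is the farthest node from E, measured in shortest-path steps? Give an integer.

Distances from E: C:3, D:1, F:3, G:1, H:2.
The largest is 3 (to F and C), so the eccentricity of E is 3.

3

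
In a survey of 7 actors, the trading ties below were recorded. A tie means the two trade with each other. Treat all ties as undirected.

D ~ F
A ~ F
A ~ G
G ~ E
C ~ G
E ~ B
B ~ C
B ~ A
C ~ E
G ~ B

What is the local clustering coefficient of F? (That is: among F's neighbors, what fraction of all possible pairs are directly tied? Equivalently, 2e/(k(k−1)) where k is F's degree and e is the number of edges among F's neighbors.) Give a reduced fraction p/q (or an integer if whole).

0

F's neighbors: A and D (k = 2).
Possible neighbor pairs: C(2,2) = 1. Edges among them: none → e = 0.
Clustering(F) = 0/1.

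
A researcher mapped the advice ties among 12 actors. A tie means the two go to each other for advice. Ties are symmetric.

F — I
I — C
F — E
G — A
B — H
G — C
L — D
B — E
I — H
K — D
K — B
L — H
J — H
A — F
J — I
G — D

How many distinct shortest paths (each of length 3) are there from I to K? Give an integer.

1

The shortest distance is 3, and the only length-3 path is I–H–B–K. So there is exactly 1 shortest path.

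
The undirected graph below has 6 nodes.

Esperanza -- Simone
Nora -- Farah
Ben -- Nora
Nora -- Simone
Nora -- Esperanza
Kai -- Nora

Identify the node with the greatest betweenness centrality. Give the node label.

Unnormalized betweenness of each node: Ben:0, Esperanza:0, Farah:0, Kai:0, Nora:9, Simone:0.
Nora has the largest value, 9, making it the main broker — the node through which the most shortest paths run.

Nora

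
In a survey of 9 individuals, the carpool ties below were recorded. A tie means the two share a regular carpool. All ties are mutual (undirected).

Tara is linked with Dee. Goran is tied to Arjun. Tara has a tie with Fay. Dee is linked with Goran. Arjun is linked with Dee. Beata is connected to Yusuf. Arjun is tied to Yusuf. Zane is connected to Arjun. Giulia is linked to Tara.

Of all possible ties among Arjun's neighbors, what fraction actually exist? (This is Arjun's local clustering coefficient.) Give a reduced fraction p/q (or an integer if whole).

1/6

Arjun's neighbors: Dee, Goran, Yusuf, and Zane (k = 4).
Possible neighbor pairs: C(4,2) = 6. Edges among them: Dee–Goran → e = 1.
Clustering(Arjun) = 1/6.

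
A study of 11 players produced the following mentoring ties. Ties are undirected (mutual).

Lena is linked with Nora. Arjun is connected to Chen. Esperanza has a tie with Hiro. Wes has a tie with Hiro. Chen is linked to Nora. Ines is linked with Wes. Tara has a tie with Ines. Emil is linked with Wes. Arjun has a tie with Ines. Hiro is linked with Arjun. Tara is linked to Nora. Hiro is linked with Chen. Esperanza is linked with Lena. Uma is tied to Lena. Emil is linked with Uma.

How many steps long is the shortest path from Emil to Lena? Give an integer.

2

One shortest route is Emil – Uma – Lena, which uses 2 edges, and Emil and Lena are not directly tied, so nothing shorter exists. So d(Emil,Lena) = 2.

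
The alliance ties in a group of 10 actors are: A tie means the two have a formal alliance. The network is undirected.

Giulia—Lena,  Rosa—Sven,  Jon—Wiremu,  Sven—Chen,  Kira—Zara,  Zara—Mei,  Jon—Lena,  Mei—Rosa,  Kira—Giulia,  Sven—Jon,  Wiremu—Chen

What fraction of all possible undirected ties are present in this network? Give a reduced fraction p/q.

There are 11 edges and 10 nodes, so the maximum possible is C(10,2) = 45.
Density = 11/45.

11/45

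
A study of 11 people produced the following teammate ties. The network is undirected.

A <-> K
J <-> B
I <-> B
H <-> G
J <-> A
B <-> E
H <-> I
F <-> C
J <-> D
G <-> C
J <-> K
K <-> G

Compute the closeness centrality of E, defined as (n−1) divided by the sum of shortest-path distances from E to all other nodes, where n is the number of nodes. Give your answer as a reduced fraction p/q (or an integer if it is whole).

5/16

Distances from E: A:3, B:1, C:5, D:3, F:6, G:4, H:3, I:2, J:2, K:3. Sum = 32.
n = 11, so closeness = 10/32 = 5/16.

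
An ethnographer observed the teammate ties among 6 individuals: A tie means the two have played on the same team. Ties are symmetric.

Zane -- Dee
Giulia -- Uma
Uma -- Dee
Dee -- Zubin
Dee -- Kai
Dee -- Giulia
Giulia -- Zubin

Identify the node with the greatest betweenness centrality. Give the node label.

Dee

Unnormalized betweenness of each node: Dee:15/2, Giulia:1/2, Kai:0, Uma:0, Zane:0, Zubin:0.
Dee has the largest value, 15/2, making it the main broker — the node through which the most shortest paths run.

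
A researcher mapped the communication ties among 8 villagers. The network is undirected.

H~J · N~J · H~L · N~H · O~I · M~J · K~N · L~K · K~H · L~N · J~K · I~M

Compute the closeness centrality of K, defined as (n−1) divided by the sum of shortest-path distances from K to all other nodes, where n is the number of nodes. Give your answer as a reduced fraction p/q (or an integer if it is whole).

7/13

Distances from K: H:1, I:3, J:1, L:1, M:2, N:1, O:4. Sum = 13.
n = 8, so closeness = 7/13.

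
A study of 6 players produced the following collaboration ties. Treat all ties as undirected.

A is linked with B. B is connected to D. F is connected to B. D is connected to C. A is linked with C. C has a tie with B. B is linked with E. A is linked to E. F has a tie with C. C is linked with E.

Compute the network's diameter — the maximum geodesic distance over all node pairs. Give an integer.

2

Eccentricity of each node (its greatest distance to any other): A:2, B:1, C:1, D:2, E:2, F:2.
The maximum eccentricity is 2, realized for instance by the pair F–E via F – B – E. So the diameter is 2.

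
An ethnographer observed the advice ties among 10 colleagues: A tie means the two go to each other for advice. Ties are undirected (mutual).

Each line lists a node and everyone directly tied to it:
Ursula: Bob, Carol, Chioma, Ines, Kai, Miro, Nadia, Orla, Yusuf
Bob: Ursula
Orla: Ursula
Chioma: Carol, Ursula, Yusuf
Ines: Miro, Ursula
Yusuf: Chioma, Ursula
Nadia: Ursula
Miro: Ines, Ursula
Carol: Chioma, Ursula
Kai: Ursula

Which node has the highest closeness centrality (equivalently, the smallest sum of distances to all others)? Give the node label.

Farness (sum of distances to all others) for each node — Bob:17, Carol:16, Chioma:15, Ines:16, Kai:17, Miro:16, Nadia:17, Orla:17, Ursula:9, Yusuf:16.
The smallest farness is 9, for Ursula, so Ursula has the highest closeness.

Ursula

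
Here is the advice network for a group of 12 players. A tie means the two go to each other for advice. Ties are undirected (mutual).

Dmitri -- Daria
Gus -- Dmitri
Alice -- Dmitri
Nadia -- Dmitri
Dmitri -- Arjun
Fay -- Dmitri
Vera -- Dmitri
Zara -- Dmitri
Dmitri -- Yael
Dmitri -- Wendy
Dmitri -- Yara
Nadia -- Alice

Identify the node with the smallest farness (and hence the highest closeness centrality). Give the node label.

Dmitri

Farness (sum of distances to all others) for each node — Alice:20, Arjun:21, Daria:21, Dmitri:11, Fay:21, Gus:21, Nadia:20, Vera:21, Wendy:21, Yael:21, Yara:21, Zara:21.
The smallest farness is 11, for Dmitri, so Dmitri has the highest closeness.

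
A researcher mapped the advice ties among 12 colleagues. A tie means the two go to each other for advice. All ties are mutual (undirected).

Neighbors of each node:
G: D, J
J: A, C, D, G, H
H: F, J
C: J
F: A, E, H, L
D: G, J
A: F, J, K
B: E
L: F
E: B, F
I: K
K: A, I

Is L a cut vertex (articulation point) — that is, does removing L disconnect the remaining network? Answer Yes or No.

No

Even without L, every remaining node can still reach every other (the residual graph is connected), so L is not a cut vertex.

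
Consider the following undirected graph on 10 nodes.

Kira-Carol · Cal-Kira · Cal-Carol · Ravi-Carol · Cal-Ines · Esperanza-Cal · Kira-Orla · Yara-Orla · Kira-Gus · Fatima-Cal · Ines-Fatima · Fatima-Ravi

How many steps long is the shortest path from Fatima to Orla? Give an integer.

3

One shortest route is Fatima – Cal – Kira – Orla, which uses 3 edges, and at distance 2 from Fatima we only reach {Carol, Esperanza, Kira}, which does not include Orla. So d(Fatima,Orla) = 3.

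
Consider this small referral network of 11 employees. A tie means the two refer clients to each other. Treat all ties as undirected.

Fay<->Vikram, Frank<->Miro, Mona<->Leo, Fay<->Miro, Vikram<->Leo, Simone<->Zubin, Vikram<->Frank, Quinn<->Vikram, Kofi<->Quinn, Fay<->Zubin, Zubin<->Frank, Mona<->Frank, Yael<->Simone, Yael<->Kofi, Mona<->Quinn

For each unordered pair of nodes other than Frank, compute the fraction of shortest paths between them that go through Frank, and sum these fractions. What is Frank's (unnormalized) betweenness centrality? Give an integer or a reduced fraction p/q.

Pairs whose geodesics pass through Frank — Zubin–Miro: 1/2; Zubin–Mona: 1; Zubin–Leo: 2/3; Zubin–Vikram: 1/2; Zubin–Quinn: 2/3; Fay–Mona: 3/5; Miro–Mona: 1; Miro–Leo: 2/3; Miro–Vikram: 1/2; Miro–Quinn: 2/3; Miro–Kofi: 2/3; Miro–Yael: 1/2; Miro–Simone: 1/2; Mona–Vikram: 1/3 … (+3 more pairs).
All other pairs contribute 0.
Summing the contributions gives betweenness(Frank) = 164/15.

164/15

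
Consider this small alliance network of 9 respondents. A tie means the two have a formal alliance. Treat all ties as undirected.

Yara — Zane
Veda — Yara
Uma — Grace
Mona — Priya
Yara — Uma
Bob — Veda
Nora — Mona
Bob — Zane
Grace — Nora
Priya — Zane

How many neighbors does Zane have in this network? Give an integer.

Zane is directly tied to Bob, Priya, and Yara. That is 3 neighbors, so the degree of Zane is 3.

3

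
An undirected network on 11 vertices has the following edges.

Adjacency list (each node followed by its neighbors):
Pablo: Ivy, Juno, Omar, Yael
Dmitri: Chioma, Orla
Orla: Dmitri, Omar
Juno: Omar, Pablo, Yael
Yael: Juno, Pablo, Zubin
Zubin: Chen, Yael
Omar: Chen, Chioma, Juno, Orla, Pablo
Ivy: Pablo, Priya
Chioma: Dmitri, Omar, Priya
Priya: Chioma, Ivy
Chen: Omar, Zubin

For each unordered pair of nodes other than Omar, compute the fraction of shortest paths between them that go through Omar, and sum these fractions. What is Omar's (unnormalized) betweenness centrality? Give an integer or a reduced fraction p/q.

Pairs whose geodesics pass through Omar — Dmitri–Pablo: 2/2; Dmitri–Juno: 2/2; Dmitri–Yael: 4/4; Dmitri–Zubin: 2/2; Dmitri–Chen: 2/2; Chioma–Pablo: 1; Chioma–Juno: 1; Chioma–Yael: 2/2; Chioma–Zubin: 1; Chioma–Chen: 1; Chioma–Orla: 1/2; Priya–Juno: 1/2; Priya–Zubin: 1/2; Priya–Chen: 1 … (+10 more pairs).
All other pairs contribute 0.
Summing the contributions gives betweenness(Omar) = 22.

22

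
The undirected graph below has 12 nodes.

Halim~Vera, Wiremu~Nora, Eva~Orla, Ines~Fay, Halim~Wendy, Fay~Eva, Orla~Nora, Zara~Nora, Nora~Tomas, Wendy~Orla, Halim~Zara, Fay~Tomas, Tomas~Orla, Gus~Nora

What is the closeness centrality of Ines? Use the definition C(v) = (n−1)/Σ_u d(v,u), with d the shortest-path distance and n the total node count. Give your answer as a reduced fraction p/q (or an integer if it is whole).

Distances from Ines: Eva:2, Fay:1, Gus:4, Halim:5, Nora:3, Orla:3, Tomas:2, Vera:6, Wendy:4, Wiremu:4, Zara:4. Sum = 38.
n = 12, so closeness = 11/38.

11/38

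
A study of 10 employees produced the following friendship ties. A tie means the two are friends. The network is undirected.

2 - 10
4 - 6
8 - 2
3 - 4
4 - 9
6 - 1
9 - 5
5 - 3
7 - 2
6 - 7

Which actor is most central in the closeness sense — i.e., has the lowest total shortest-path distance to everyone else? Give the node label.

6

Farness (sum of distances to all others) for each node — 1:26, 2:24, 3:26, 4:20, 5:32, 6:18, 7:20, 8:32, 9:26, 10:32.
The smallest farness is 18, for 6, so 6 has the highest closeness.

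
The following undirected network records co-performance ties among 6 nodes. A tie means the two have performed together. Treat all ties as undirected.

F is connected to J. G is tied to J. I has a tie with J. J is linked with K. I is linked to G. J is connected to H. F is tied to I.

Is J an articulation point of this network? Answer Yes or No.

Yes

Removing J leaves {F, G, and I} with no path to {K}, so the network splits into 3 components. J is a cut vertex.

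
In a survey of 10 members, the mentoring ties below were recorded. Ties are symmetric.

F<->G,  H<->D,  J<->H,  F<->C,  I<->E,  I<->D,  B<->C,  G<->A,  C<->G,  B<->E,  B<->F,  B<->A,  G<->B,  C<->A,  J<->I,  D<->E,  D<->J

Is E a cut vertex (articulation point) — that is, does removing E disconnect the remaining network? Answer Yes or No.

Yes

Removing E leaves {A, B, C, F, and G} with no path to {D, H, I, and J}, so the network splits into 2 components. E is a cut vertex.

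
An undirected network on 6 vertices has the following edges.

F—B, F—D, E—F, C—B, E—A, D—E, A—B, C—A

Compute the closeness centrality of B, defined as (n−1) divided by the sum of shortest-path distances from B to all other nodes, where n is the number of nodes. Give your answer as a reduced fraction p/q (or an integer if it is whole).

5/7

Distances from B: A:1, C:1, D:2, E:2, F:1. Sum = 7.
n = 6, so closeness = 5/7.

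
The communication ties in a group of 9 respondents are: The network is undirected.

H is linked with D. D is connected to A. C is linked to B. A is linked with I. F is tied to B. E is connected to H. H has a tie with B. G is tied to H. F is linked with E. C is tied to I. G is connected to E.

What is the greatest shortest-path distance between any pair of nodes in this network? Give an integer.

4

Eccentricity of each node (its greatest distance to any other): A:4, B:3, C:3, D:3, E:4, F:4, G:4, H:3, I:4.
The maximum eccentricity is 4, realized for instance by the pair F–A via F – B – H – D – A. So the diameter is 4.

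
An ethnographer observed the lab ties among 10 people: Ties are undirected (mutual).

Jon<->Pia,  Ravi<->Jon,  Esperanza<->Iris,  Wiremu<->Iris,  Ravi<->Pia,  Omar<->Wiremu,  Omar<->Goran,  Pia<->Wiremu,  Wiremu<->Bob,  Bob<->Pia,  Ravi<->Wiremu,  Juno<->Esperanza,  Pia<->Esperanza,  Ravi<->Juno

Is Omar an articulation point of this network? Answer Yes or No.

Yes

Removing Omar leaves {Goran} with no path to {Bob, Esperanza, Iris, Jon, Juno, Pia, Ravi, and Wiremu}, so the network splits into 2 components. Omar is a cut vertex.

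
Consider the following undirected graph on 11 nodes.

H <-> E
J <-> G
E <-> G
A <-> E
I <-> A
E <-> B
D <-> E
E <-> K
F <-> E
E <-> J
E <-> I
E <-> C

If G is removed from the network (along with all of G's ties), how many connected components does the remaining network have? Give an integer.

G's neighbors (E and J) remain reachable from one another through other ties, so the rest of the network stays in one piece.

1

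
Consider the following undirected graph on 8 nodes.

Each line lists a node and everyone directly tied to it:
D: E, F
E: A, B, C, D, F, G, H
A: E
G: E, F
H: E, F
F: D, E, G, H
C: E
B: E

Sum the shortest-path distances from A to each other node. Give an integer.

Distances from A: B:2, C:2, D:2, E:1, F:2, G:2, H:2.
Sum = 2 + 2 + 2 + 1 + 2 + 2 + 2 = 13.

13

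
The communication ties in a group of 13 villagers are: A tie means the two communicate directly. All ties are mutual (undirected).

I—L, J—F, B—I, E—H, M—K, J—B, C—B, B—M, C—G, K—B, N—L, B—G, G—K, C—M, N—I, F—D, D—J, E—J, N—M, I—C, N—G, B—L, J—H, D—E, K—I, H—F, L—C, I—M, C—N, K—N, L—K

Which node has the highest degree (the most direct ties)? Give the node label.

B

Degrees — B:7, C:6, D:3, E:3, F:3, G:4, H:3, I:6, J:5, K:6, L:5, M:5, N:6.
The maximum is 7, attained only by B.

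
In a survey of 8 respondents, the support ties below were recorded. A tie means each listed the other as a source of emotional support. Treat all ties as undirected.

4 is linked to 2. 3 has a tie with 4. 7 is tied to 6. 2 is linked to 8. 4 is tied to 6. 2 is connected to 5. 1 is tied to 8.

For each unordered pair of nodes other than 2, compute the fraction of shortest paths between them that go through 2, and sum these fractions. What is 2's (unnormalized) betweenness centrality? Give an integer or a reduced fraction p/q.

14

Pairs whose geodesics pass through 2 — 5–1: 1; 5–7: 1; 5–6: 1; 5–4: 1; 5–3: 1; 5–8: 1; 1–7: 1; 1–6: 1; 1–4: 1; 1–3: 1; 7–8: 1; 6–8: 1; 4–8: 1; 3–8: 1.
All other pairs contribute 0.
Summing the contributions gives betweenness(2) = 14.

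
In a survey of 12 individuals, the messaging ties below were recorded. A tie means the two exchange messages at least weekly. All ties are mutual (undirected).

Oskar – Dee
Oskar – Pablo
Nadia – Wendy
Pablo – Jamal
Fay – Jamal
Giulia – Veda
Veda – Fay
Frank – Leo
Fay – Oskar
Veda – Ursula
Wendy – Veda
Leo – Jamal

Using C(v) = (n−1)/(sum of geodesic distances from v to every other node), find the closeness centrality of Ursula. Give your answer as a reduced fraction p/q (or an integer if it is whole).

Distances from Ursula: Dee:4, Fay:2, Frank:5, Giulia:2, Jamal:3, Leo:4, Nadia:3, Oskar:3, Pablo:4, Veda:1, Wendy:2. Sum = 33.
n = 12, so closeness = 11/33 = 1/3.

1/3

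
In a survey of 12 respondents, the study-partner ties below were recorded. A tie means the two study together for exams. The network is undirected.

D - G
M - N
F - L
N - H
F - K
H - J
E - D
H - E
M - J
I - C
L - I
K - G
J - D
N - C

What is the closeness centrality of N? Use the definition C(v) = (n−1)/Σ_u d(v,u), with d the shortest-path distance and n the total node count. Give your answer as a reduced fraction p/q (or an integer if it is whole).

Distances from N: C:1, D:3, E:2, F:4, G:4, H:1, I:2, J:2, K:5, L:3, M:1. Sum = 28.
n = 12, so closeness = 11/28.

11/28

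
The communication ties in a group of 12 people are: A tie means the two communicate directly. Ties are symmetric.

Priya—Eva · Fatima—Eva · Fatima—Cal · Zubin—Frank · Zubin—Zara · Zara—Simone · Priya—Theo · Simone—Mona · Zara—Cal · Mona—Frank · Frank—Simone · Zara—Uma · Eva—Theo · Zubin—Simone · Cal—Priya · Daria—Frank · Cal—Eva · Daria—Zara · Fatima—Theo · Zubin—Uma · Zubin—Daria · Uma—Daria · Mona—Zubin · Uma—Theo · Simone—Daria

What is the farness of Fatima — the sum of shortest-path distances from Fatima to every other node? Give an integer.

26

Distances from Fatima: Cal:1, Daria:3, Eva:1, Frank:4, Mona:4, Priya:2, Simone:3, Theo:1, Uma:2, Zara:2, Zubin:3.
Sum = 1 + 3 + 1 + 4 + 4 + 2 + 3 + 1 + 2 + 2 + 3 = 26.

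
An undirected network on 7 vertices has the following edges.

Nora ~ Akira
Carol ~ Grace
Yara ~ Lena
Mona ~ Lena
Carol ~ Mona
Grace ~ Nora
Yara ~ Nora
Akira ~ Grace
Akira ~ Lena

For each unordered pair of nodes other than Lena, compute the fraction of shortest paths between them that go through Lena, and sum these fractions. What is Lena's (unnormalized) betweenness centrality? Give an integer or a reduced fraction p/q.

11/3

Pairs whose geodesics pass through Lena — Carol–Yara: 1/2; Akira–Yara: 1/2; Akira–Mona: 1; Nora–Mona: 2/3; Yara–Mona: 1.
All other pairs contribute 0.
Summing the contributions gives betweenness(Lena) = 11/3.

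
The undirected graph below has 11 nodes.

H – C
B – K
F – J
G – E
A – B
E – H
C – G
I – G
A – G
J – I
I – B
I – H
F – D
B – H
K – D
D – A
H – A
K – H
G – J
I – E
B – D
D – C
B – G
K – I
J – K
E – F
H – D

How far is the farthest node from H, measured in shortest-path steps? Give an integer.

2

Distances from H: A:1, B:1, C:1, D:1, E:1, F:2, G:2, I:1, J:2, K:1.
The largest is 2 (to G, J, and F), so the eccentricity of H is 2.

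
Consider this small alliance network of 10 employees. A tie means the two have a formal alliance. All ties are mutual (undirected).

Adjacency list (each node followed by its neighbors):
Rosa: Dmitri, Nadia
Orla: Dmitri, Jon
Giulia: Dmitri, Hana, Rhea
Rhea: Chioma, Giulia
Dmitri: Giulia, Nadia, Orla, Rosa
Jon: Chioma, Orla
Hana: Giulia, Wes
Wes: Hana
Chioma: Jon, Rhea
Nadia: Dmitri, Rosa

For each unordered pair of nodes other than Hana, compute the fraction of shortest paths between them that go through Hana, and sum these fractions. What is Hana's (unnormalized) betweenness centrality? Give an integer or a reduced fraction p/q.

8

Pairs whose geodesics pass through Hana — Rosa–Wes: 1; Chioma–Wes: 1; Dmitri–Wes: 1; Rhea–Wes: 1; Nadia–Wes: 1; Orla–Wes: 1; Wes–Giulia: 1; Wes–Jon: 2/2.
All other pairs contribute 0.
Summing the contributions gives betweenness(Hana) = 8.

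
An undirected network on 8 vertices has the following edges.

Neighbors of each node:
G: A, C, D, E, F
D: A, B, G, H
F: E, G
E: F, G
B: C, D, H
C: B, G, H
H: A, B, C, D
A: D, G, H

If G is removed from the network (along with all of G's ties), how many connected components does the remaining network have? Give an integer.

Without G, the remaining ties split the others into: {A, B, C, D, H}; {E, F}.
That's 2 separate components.

2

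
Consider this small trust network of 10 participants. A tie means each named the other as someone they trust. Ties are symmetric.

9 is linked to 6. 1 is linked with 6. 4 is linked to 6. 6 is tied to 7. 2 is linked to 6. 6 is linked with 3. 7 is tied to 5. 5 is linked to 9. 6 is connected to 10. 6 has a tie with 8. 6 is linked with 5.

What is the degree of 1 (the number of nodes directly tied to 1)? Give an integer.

1 is directly tied to 6. That is 1 neighbor, so the degree of 1 is 1.

1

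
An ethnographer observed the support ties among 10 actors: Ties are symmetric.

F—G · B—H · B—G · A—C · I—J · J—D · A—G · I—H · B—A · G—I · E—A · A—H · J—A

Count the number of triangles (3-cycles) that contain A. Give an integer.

A's neighbors: B, C, E, G, H, and J.
Neighbor pairs that are themselves tied: A–B–G; A–B–H. Each forms one triangle with A, for 2 in total.

2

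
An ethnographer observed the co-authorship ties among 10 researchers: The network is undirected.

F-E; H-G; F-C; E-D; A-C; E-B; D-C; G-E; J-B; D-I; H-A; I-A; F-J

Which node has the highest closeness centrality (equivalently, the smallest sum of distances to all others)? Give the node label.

E

Farness (sum of distances to all others) for each node — A:19, B:21, C:17, D:17, E:15, F:17, G:19, H:21, I:21, J:23.
The smallest farness is 15, for E, so E has the highest closeness.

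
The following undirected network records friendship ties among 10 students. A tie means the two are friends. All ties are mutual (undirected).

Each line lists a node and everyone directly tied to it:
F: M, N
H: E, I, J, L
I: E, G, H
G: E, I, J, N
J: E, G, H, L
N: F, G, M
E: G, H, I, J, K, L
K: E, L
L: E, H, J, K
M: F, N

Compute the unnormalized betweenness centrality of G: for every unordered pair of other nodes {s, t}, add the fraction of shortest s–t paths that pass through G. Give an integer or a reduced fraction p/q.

55/3

Pairs whose geodesics pass through G — J–I: 1/3; J–F: 1; J–M: 1; J–N: 1; E–F: 1; E–M: 1; E–N: 1; H–F: 3/3; H–M: 3/3; H–N: 3/3; K–F: 1; K–M: 1; K–N: 1; L–F: 2/2 … (+5 more pairs).
All other pairs contribute 0.
Summing the contributions gives betweenness(G) = 55/3.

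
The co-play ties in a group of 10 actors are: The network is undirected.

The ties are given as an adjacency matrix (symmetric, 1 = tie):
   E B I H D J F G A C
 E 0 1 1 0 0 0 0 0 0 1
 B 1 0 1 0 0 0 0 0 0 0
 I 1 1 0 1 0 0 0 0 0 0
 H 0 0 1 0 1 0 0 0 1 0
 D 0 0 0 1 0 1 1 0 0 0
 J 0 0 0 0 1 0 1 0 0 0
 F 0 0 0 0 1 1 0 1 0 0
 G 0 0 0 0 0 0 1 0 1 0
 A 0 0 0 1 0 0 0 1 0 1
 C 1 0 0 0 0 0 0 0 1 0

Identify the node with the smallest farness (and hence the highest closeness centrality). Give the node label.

Farness (sum of distances to all others) for each node — A:17, B:24, C:20, D:18, E:21, F:21, G:20, H:15, I:18, J:24.
The smallest farness is 15, for H, so H has the highest closeness.

H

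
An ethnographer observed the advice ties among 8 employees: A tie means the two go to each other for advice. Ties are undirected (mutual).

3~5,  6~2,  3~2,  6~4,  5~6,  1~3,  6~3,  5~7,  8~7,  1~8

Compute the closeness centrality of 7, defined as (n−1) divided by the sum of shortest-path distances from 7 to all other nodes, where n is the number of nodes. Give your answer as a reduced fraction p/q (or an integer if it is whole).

Distances from 7: 1:2, 2:3, 3:2, 4:3, 5:1, 6:2, 8:1. Sum = 14.
n = 8, so closeness = 7/14 = 1/2.

1/2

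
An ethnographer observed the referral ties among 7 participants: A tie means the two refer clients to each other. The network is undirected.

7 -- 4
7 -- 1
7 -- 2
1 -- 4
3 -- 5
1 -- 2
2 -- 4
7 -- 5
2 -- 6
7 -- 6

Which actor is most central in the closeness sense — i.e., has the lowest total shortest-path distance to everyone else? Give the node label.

Farness (sum of distances to all others) for each node — 1:10, 2:9, 3:15, 4:10, 5:10, 6:11, 7:7.
The smallest farness is 7, for 7, so 7 has the highest closeness.

7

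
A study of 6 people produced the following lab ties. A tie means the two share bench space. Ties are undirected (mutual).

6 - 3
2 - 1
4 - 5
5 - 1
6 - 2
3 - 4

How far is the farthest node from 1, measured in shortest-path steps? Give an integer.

Distances from 1: 2:1, 3:3, 4:2, 5:1, 6:2.
The largest is 3 (to 3), so the eccentricity of 1 is 3.

3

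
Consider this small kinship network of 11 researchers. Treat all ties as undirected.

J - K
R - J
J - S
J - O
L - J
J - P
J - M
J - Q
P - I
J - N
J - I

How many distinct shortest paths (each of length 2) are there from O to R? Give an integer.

1

The shortest distance is 2, and the only length-2 path is O–J–R. So there is exactly 1 shortest path.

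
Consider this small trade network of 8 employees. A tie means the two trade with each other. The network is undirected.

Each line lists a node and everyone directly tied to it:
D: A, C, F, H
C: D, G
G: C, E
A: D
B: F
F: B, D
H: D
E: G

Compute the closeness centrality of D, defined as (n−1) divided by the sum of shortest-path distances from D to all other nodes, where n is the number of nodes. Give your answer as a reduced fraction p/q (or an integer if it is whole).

Distances from D: A:1, B:2, C:1, E:3, F:1, G:2, H:1. Sum = 11.
n = 8, so closeness = 7/11.

7/11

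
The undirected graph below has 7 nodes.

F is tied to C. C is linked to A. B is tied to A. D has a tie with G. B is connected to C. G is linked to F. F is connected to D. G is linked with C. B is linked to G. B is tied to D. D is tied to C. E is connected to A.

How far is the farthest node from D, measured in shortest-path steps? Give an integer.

Distances from D: A:2, B:1, C:1, E:3, F:1, G:1.
The largest is 3 (to E), so the eccentricity of D is 3.

3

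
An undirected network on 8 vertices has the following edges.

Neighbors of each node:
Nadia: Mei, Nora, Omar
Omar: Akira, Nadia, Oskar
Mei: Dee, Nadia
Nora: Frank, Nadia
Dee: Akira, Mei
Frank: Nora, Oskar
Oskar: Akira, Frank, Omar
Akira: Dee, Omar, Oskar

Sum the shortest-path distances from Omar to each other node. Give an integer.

11

Distances from Omar: Akira:1, Dee:2, Frank:2, Mei:2, Nadia:1, Nora:2, Oskar:1.
Sum = 1 + 2 + 2 + 2 + 1 + 2 + 1 = 11.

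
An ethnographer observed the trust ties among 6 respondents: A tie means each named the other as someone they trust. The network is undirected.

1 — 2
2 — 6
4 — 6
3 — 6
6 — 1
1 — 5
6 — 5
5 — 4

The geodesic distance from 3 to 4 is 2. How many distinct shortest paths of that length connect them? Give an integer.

The shortest distance is 2, and the only length-2 path is 3–6–4. So there is exactly 1 shortest path.

1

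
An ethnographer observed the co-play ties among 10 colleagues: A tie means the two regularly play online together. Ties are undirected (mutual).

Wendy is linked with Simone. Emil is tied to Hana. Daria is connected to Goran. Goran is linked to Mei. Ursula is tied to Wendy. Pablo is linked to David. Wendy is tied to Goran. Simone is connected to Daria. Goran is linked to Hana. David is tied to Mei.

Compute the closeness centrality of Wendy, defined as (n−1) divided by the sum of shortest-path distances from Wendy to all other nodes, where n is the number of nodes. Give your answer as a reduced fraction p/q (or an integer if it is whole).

Distances from Wendy: Daria:2, David:3, Emil:3, Goran:1, Hana:2, Mei:2, Pablo:4, Simone:1, Ursula:1. Sum = 19.
n = 10, so closeness = 9/19.

9/19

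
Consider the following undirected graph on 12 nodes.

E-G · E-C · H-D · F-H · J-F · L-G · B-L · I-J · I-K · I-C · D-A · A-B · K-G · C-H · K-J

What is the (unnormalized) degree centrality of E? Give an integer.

2

E is directly tied to C and G. That is 2 neighbors, so the degree of E is 2.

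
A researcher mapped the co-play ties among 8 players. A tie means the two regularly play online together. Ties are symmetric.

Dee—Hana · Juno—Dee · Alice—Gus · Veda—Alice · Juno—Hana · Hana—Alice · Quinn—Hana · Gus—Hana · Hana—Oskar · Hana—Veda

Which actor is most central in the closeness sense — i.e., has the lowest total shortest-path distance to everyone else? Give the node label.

Farness (sum of distances to all others) for each node — Alice:11, Dee:12, Gus:12, Hana:7, Juno:12, Oskar:13, Quinn:13, Veda:12.
The smallest farness is 7, for Hana, so Hana has the highest closeness.

Hana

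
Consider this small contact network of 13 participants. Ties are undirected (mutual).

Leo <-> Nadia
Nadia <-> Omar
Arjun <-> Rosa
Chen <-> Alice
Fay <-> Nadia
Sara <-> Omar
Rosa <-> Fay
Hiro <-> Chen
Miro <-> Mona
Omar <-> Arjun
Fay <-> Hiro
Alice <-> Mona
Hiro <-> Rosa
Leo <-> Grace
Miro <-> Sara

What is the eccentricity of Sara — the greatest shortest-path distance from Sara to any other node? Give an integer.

4

Distances from Sara: Alice:3, Arjun:2, Chen:4, Fay:3, Grace:4, Hiro:4, Leo:3, Miro:1, Mona:2, Nadia:2, Omar:1, Rosa:3.
The largest is 4 (to Chen, Hiro, and Grace), so the eccentricity of Sara is 4.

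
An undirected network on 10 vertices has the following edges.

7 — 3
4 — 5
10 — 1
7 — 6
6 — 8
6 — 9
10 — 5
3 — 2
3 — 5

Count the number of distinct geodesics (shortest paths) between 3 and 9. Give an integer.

The shortest distance is 3, and the only length-3 path is 3–7–6–9. So there is exactly 1 shortest path.

1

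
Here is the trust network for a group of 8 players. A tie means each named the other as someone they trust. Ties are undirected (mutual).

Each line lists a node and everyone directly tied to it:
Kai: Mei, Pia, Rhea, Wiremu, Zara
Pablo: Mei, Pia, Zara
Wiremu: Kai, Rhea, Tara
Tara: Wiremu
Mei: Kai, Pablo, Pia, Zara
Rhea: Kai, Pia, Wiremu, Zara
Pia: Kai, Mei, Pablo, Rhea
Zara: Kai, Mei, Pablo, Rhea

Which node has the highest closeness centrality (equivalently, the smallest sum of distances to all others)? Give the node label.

Farness (sum of distances to all others) for each node — Kai:9, Mei:11, Pablo:14, Pia:11, Rhea:10, Tara:18, Wiremu:12, Zara:11.
The smallest farness is 9, for Kai, so Kai has the highest closeness.

Kai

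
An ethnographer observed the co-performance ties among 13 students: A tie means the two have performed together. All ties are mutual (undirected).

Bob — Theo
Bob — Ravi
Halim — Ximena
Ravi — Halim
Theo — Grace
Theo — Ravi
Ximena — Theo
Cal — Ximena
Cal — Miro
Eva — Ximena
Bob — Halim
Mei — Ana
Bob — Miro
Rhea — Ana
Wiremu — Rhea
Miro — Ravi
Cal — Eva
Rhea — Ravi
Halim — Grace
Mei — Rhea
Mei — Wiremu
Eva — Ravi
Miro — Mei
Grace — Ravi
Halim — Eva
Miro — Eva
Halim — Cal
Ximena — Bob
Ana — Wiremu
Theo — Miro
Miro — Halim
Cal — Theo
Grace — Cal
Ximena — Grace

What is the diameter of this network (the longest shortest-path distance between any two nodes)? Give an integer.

Eccentricity of each node (its greatest distance to any other): Ana:4, Bob:3, Cal:3, Eva:3, Grace:3, Halim:3, Mei:3, Miro:2, Ravi:2, Rhea:3, Theo:3, Wiremu:4, Ximena:4.
The maximum eccentricity is 4, realized for instance by the pair Ximena–Wiremu via Ximena – Eva – Miro – Mei – Wiremu. So the diameter is 4.

4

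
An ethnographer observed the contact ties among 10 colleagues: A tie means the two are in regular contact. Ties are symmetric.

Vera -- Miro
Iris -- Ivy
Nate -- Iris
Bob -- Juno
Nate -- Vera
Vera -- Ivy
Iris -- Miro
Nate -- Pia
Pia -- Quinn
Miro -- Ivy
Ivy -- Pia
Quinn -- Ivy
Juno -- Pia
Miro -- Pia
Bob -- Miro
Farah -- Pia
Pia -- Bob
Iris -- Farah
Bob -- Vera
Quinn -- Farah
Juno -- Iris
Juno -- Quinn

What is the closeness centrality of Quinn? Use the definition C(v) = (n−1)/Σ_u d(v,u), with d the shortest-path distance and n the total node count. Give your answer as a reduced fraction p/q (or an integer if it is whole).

9/14

Distances from Quinn: Bob:2, Farah:1, Iris:2, Ivy:1, Juno:1, Miro:2, Nate:2, Pia:1, Vera:2. Sum = 14.
n = 10, so closeness = 9/14.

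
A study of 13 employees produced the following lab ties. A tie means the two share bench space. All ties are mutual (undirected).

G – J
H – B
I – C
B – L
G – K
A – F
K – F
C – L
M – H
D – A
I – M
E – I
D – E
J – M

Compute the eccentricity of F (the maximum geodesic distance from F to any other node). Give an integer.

Distances from F: A:1, B:6, C:5, D:2, E:3, G:2, H:5, I:4, J:3, K:1, L:6, M:4.
The largest is 6 (to B and L), so the eccentricity of F is 6.

6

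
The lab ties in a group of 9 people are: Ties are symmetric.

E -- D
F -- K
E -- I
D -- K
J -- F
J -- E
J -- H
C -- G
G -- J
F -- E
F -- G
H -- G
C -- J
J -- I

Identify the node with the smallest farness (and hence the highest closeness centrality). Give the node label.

Farness (sum of distances to all others) for each node — C:16, D:17, E:12, F:12, G:13, H:16, I:15, J:10, K:17.
The smallest farness is 10, for J, so J has the highest closeness.

J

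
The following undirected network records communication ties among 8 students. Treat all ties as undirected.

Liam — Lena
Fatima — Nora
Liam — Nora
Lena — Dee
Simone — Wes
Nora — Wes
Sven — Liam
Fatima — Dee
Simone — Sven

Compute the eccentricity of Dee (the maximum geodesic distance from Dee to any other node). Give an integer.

Distances from Dee: Fatima:1, Lena:1, Liam:2, Nora:2, Simone:4, Sven:3, Wes:3.
The largest is 4 (to Simone), so the eccentricity of Dee is 4.

4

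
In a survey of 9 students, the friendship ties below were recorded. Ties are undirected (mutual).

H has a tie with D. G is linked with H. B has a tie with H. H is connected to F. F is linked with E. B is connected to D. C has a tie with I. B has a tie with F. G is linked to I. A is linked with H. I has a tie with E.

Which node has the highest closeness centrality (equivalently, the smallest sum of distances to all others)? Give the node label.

Farness (sum of distances to all others) for each node — A:19, B:16, C:23, D:18, E:16, F:14, G:14, H:12, I:16.
The smallest farness is 12, for H, so H has the highest closeness.

H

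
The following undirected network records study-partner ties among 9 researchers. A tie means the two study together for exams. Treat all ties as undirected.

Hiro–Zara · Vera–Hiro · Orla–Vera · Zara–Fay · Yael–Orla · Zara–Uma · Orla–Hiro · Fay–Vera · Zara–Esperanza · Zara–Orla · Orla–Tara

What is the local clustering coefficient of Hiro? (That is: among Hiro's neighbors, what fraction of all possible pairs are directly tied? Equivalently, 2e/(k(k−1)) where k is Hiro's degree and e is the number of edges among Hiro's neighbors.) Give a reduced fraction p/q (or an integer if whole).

2/3

Hiro's neighbors: Orla, Vera, and Zara (k = 3).
Possible neighbor pairs: C(3,2) = 3. Edges among them: Orla–Vera, Orla–Zara → e = 2.
Clustering(Hiro) = 2/3.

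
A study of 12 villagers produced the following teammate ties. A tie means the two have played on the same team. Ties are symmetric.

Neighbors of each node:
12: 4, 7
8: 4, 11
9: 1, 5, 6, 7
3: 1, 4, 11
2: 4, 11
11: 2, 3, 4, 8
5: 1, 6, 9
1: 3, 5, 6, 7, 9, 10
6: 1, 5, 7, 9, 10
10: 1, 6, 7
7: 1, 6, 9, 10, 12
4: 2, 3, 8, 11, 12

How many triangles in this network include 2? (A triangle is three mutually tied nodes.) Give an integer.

2's neighbors: 4 and 11.
Neighbor pairs that are themselves tied: 2–4–11. Each forms one triangle with 2, for 1 in total.

1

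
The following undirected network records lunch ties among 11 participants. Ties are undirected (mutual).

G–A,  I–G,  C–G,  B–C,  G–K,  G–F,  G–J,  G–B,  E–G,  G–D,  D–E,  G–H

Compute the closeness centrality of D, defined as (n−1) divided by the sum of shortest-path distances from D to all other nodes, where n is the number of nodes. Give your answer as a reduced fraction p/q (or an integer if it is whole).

5/9

Distances from D: A:2, B:2, C:2, E:1, F:2, G:1, H:2, I:2, J:2, K:2. Sum = 18.
n = 11, so closeness = 10/18 = 5/9.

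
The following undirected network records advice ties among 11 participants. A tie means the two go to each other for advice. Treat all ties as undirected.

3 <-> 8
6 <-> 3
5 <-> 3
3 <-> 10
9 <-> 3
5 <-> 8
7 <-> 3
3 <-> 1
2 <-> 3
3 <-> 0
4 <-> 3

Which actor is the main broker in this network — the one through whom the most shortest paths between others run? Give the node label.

3

Unnormalized betweenness of each node: 0:0, 1:0, 2:0, 3:44, 4:0, 5:0, 6:0, 7:0, 8:0, 9:0, 10:0.
3 has the largest value, 44, making it the main broker — the node through which the most shortest paths run.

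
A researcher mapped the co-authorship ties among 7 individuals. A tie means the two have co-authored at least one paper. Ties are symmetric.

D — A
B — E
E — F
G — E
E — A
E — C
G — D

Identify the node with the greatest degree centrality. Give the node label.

E

Degrees — A:2, B:1, C:1, D:2, E:5, F:1, G:2.
The maximum is 5, attained only by E.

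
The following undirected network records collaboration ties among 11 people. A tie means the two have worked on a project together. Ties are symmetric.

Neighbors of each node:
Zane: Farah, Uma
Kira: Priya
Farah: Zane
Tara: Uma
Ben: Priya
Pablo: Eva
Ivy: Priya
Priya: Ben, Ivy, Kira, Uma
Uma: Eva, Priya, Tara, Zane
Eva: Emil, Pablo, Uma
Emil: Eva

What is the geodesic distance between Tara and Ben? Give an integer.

One shortest route is Tara – Uma – Priya – Ben, which uses 3 edges, and at distance 2 from Tara we only reach {Eva, Priya, Zane}, which does not include Ben. So d(Tara,Ben) = 3.

3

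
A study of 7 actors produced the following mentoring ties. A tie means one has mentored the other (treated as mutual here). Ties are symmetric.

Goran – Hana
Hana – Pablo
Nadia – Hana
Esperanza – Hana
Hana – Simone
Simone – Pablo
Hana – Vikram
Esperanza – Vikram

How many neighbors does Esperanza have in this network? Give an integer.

2

Esperanza is directly tied to Hana and Vikram. That is 2 neighbors, so the degree of Esperanza is 2.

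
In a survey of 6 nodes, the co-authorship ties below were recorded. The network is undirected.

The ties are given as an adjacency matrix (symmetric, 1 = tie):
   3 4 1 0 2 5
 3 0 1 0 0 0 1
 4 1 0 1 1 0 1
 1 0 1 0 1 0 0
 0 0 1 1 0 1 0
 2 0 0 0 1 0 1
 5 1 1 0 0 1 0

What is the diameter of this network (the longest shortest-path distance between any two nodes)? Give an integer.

Eccentricity of each node (its greatest distance to any other): 0:2, 1:2, 2:2, 3:2, 4:2, 5:2.
The maximum eccentricity is 2, realized for instance by the pair 3–1 via 3 – 4 – 1. So the diameter is 2.

2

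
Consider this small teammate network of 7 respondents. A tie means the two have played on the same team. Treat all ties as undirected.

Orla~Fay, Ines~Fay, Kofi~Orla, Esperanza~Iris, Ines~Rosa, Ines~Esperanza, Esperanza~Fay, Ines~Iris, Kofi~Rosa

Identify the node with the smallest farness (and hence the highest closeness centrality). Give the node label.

Farness (sum of distances to all others) for each node — Esperanza:10, Fay:9, Ines:8, Iris:12, Kofi:12, Orla:11, Rosa:10.
The smallest farness is 8, for Ines, so Ines has the highest closeness.

Ines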